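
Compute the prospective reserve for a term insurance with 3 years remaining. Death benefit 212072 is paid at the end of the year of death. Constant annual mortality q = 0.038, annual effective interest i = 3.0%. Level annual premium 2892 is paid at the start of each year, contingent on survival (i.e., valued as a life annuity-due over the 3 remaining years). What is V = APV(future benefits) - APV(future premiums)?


v = 1/(1+i) = 0.970874
APV(future benefits) per unit = sum_{k=0}^{2} k_p_x * q * v^(k+1) = 0.103533
APV(future benefits) = 212072 * 0.103533 = 21956.5372
Life annuity-due factor ä_{x:3} = sum_{k=0}^{2} k_p_x * v^k = 2.8063
APV(future premiums) = 2892 * 2.8063 = 8115.8205
V = 21956.5372 - 8115.8205
= 13840.7167


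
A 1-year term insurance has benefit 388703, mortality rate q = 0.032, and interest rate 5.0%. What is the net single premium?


NSP = benefit * q * v
v = 1/(1+i) = 0.952381
NSP = 388703 * 0.032 * 0.952381
= 11846.1867


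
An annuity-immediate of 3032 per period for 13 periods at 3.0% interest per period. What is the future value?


FV = PMT * ((1+i)^n - 1) / i
= 3032 * ((1.03)^13 - 1) / 0.03
= 3032 * (1.468534 - 1) / 0.03
= 47353.1406


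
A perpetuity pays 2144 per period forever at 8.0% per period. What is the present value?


PV = PMT / i
= 2144 / 0.08
= 26800.0


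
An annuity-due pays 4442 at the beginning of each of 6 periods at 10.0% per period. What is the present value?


PV_due = PMT * (1-(1+i)^(-n))/i * (1+i)
PV_immediate = 19346.068
PV_due = 19346.068 * 1.1
= 21280.6748


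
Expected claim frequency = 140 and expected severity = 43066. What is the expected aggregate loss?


E[S] = E[N] * E[X]
= 140 * 43066
= 6.0292e+06


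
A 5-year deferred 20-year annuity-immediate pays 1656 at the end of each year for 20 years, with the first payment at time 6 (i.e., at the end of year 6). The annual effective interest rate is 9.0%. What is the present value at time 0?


PV at time 5 of the 20-year annuity-immediate:
a_n = 1656 * (1-(1+0.09)^(-20))/0.09 = 15116.8716
Discount back 5 years to time 0:
PV = 15116.8716 * (1+0.09)^(-5)
= 15116.8716 * 0.649931
= 9824.9293


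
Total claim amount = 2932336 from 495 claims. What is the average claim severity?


severity = total / number
= 2932336 / 495
= 5923.9111


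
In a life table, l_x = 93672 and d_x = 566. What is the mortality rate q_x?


q_x = d_x / l_x
= 566 / 93672
= 0.006


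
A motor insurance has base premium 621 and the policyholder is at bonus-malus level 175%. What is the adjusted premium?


adjusted = base * BM_level / 100
= 621 * 175 / 100
= 621 * 1.75
= 1086.75


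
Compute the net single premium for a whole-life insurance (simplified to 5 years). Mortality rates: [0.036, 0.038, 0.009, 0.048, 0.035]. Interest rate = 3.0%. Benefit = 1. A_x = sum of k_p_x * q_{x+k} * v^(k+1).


v = 0.970874
Year 0: k_p_x=1.0, q=0.036, term=0.034951
Year 1: k_p_x=0.964, q=0.038, term=0.034529
Year 2: k_p_x=0.927368, q=0.009, term=0.007638
Year 3: k_p_x=0.919022, q=0.048, term=0.039194
Year 4: k_p_x=0.874909, q=0.035, term=0.026415
A_x = 0.1427


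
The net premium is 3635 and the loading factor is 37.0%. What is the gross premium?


Gross = net * (1 + loading)
= 3635 * (1 + 0.37)
= 3635 * 1.37
= 4979.95


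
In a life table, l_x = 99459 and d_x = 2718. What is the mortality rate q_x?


q_x = d_x / l_x
= 2718 / 99459
= 0.0273


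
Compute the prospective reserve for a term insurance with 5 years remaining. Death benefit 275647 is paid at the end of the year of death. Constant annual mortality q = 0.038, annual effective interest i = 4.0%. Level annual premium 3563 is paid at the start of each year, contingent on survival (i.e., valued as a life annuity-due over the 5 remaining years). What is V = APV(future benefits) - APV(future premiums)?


v = 1/(1+i) = 0.961538
APV(future benefits) per unit = sum_{k=0}^{4} k_p_x * q * v^(k+1) = 0.157268
APV(future benefits) = 275647 * 0.157268 = 43350.4063
Life annuity-due factor ä_{x:5} = sum_{k=0}^{4} k_p_x * v^k = 4.304172
APV(future premiums) = 3563 * 4.304172 = 15335.7658
V = 43350.4063 - 15335.7658
= 28014.6405


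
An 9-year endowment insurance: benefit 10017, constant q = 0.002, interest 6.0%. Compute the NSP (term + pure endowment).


Term component = 135.2847
Pure endowment = 9_p_x * v^9 * benefit = 0.982143 * 0.591898 * 10017 = 5823.1739
NSP = 5958.4586


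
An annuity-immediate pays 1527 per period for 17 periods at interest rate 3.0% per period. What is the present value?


PV = PMT * (1 - (1+i)^(-n)) / i
= 1527 * (1 - (1+0.03)^(-17)) / 0.03
= 1527 * (1 - 0.605016) / 0.03
= 1527 * 13.166118
= 20104.6629


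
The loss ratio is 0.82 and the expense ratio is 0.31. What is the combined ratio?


Combined ratio = loss ratio + expense ratio
= 0.82 + 0.31
= 1.13


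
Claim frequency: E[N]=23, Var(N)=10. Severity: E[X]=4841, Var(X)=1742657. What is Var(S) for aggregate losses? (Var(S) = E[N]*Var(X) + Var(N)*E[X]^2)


Var(S) = E[N]*Var(X) + Var(N)*E[X]^2
= 23*1742657 + 10*4841^2
= 40081111 + 234352810
= 2.7443e+08


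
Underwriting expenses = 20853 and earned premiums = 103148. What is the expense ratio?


Expense ratio = expenses / premiums
= 20853 / 103148
= 0.2022


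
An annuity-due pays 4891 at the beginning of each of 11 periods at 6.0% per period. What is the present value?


PV_due = PMT * (1-(1+i)^(-n))/i * (1+i)
PV_immediate = 38574.7036
PV_due = 38574.7036 * 1.06
= 40889.1858


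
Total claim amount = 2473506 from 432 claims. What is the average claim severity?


severity = total / number
= 2473506 / 432
= 5725.7083


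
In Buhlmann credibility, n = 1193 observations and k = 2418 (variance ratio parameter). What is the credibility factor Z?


Z = n / (n + k)
= 1193 / (1193 + 2418)
= 1193 / 3611
= 0.3304


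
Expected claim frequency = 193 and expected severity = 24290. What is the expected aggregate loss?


E[S] = E[N] * E[X]
= 193 * 24290
= 4.6880e+06


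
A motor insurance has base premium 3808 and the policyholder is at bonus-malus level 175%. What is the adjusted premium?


adjusted = base * BM_level / 100
= 3808 * 175 / 100
= 3808 * 1.75
= 6664.0


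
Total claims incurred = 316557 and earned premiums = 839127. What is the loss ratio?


Loss ratio = claims / premiums
= 316557 / 839127
= 0.3772


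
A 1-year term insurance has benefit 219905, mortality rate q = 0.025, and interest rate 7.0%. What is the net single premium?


NSP = benefit * q * v
v = 1/(1+i) = 0.934579
NSP = 219905 * 0.025 * 0.934579
= 5137.9673


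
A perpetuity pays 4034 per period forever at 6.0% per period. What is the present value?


PV = PMT / i
= 4034 / 0.06
= 67233.3333


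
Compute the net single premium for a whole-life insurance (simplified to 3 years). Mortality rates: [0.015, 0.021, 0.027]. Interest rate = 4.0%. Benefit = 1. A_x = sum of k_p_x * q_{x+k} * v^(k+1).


v = 0.961538
Year 0: k_p_x=1.0, q=0.015, term=0.014423
Year 1: k_p_x=0.985, q=0.021, term=0.019124
Year 2: k_p_x=0.964315, q=0.027, term=0.023146
A_x = 0.0567


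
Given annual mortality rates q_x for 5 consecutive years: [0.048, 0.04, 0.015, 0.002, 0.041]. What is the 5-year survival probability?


p_k = 1 - q_k for each year
Survival = product of (1 - q_k)
= 0.952 * 0.96 * 0.985 * 0.998 * 0.959
= 0.8616


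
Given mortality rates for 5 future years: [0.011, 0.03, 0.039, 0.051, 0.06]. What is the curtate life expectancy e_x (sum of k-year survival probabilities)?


e_x = sum_{k=1}^{n} k_p_x
k_p_x values:
  1_p_x = 0.989
  2_p_x = 0.95933
  3_p_x = 0.921916
  4_p_x = 0.874898
  5_p_x = 0.822405
e_x = 4.5675


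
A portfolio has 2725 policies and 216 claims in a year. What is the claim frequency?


frequency = claims / policies
= 216 / 2725
= 0.0793


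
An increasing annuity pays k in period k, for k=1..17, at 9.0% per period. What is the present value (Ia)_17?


(Ia)_n = sum_{k=1}^{n} k * v^k, v = 1/(1+i)
v = 0.917431
Sum computed term by term:
(Ia)_17 = 59.8257


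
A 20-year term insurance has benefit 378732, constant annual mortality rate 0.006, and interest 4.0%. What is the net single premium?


NSP = benefit * sum_{k=0}^{n-1} k_p_x * q * v^(k+1)
With constant q=0.006, v=0.961538
Sum = 0.077657
NSP = 378732 * 0.077657
= 29411.0445


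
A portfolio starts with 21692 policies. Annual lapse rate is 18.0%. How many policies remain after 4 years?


remaining = initial * (1 - lapse)^years
= 21692 * (1 - 0.18)^4
= 21692 * 0.452122
= 9807.4252


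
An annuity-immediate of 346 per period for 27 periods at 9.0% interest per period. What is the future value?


FV = PMT * ((1+i)^n - 1) / i
= 346 * ((1.09)^27 - 1) / 0.09
= 346 * (10.245082 - 1) / 0.09
= 35542.2046


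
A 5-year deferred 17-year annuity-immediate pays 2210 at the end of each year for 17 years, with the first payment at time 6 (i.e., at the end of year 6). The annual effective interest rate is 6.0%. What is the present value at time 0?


PV at time 5 of the 17-year annuity-immediate:
a_n = 2210 * (1-(1+0.06)^(-17))/0.06 = 23154.7439
Discount back 5 years to time 0:
PV = 23154.7439 * (1+0.06)^(-5)
= 23154.7439 * 0.747258
= 17302.5716


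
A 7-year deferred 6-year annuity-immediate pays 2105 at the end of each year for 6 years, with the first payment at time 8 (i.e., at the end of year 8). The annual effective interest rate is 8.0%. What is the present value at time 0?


PV at time 7 of the 6-year annuity-immediate:
a_n = 2105 * (1-(1+0.08)^(-6))/0.08 = 9731.1617
Discount back 7 years to time 0:
PV = 9731.1617 * (1+0.08)^(-7)
= 9731.1617 * 0.58349
= 5678.0394


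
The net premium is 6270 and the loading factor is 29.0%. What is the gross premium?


Gross = net * (1 + loading)
= 6270 * (1 + 0.29)
= 6270 * 1.29
= 8088.3


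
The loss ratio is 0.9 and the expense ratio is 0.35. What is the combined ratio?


Combined ratio = loss ratio + expense ratio
= 0.9 + 0.35
= 1.25


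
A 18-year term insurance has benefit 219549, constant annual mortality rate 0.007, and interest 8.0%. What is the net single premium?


NSP = benefit * sum_{k=0}^{n-1} k_p_x * q * v^(k+1)
With constant q=0.007, v=0.925926
Sum = 0.062716
NSP = 219549 * 0.062716
= 13769.309


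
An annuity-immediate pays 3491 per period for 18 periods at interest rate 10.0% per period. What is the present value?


PV = PMT * (1 - (1+i)^(-n)) / i
= 3491 * (1 - (1+0.1)^(-18)) / 0.1
= 3491 * (1 - 0.179859) / 0.1
= 3491 * 8.201412
= 28631.1296


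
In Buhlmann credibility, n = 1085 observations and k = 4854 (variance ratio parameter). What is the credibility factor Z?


Z = n / (n + k)
= 1085 / (1085 + 4854)
= 1085 / 5939
= 0.1827


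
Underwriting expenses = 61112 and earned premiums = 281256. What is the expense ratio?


Expense ratio = expenses / premiums
= 61112 / 281256
= 0.2173


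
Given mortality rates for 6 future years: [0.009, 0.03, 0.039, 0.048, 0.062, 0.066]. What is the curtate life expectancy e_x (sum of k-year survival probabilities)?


e_x = sum_{k=1}^{n} k_p_x
k_p_x values:
  1_p_x = 0.991
  2_p_x = 0.96127
  3_p_x = 0.92378
  4_p_x = 0.879439
  5_p_x = 0.824914
  6_p_x = 0.770469
e_x = 5.3509


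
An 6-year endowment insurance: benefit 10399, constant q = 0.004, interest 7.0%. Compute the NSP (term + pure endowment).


Term component = 196.4517
Pure endowment = 6_p_x * v^6 * benefit = 0.976239 * 0.666342 * 10399 = 6764.6439
NSP = 6961.0956


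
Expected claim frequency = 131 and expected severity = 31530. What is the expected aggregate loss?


E[S] = E[N] * E[X]
= 131 * 31530
= 4.1304e+06


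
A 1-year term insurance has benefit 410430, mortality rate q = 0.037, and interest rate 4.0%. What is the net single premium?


NSP = benefit * q * v
v = 1/(1+i) = 0.961538
NSP = 410430 * 0.037 * 0.961538
= 14601.8365


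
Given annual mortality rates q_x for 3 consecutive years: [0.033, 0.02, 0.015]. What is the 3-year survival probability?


p_k = 1 - q_k for each year
Survival = product of (1 - q_k)
= 0.967 * 0.98 * 0.985
= 0.9334


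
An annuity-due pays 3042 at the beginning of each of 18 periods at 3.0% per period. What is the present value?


PV_due = PMT * (1-(1+i)^(-n))/i * (1+i)
PV_immediate = 41838.1868
PV_due = 41838.1868 * 1.03
= 43093.3324


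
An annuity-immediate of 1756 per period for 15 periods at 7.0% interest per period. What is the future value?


FV = PMT * ((1+i)^n - 1) / i
= 1756 * ((1.07)^15 - 1) / 0.07
= 1756 * (2.759032 - 1) / 0.07
= 44126.5626


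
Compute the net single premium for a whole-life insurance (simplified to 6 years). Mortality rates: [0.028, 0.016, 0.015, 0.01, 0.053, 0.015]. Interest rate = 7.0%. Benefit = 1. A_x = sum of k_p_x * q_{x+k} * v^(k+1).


v = 0.934579
Year 0: k_p_x=1.0, q=0.028, term=0.026168
Year 1: k_p_x=0.972, q=0.016, term=0.013584
Year 2: k_p_x=0.956448, q=0.015, term=0.011711
Year 3: k_p_x=0.942101, q=0.01, term=0.007187
Year 4: k_p_x=0.93268, q=0.053, term=0.035244
Year 5: k_p_x=0.883248, q=0.015, term=0.008828
A_x = 0.1027


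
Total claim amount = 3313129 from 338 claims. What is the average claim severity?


severity = total / number
= 3313129 / 338
= 9802.1568


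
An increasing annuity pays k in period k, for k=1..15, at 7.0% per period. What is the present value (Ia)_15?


(Ia)_n = sum_{k=1}^{n} k * v^k, v = 1/(1+i)
v = 0.934579
Sum computed term by term:
(Ia)_15 = 61.554


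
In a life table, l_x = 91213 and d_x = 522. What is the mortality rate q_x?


q_x = d_x / l_x
= 522 / 91213
= 0.0057


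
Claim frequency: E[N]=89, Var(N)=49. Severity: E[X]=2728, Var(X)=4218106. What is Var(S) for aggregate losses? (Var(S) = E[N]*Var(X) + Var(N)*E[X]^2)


Var(S) = E[N]*Var(X) + Var(N)*E[X]^2
= 89*4218106 + 49*2728^2
= 375411434 + 364657216
= 7.4007e+08


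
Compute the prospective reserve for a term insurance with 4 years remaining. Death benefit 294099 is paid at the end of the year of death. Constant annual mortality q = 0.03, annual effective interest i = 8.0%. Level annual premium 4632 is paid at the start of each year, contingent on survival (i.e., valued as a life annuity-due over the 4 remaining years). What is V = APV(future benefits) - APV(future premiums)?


v = 1/(1+i) = 0.925926
APV(future benefits) per unit = sum_{k=0}^{3} k_p_x * q * v^(k+1) = 0.095259
APV(future benefits) = 294099 * 0.095259 = 28015.6052
Life annuity-due factor ä_{x:4} = sum_{k=0}^{3} k_p_x * v^k = 3.429327
APV(future premiums) = 4632 * 3.429327 = 15884.645
V = 28015.6052 - 15884.645
= 12130.9602


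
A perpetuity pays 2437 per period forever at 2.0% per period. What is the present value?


PV = PMT / i
= 2437 / 0.02
= 121850.0


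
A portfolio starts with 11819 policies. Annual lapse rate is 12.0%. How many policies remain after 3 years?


remaining = initial * (1 - lapse)^years
= 11819 * (1 - 0.12)^3
= 11819 * 0.681472
= 8054.3176


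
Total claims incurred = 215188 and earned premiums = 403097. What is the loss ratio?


Loss ratio = claims / premiums
= 215188 / 403097
= 0.5338


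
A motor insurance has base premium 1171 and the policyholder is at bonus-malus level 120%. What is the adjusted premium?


adjusted = base * BM_level / 100
= 1171 * 120 / 100
= 1171 * 1.2
= 1405.2


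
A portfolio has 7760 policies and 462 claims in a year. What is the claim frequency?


frequency = claims / policies
= 462 / 7760
= 0.0595


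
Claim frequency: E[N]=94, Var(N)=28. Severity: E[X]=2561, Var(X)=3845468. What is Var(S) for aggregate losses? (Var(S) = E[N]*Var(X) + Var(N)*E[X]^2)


Var(S) = E[N]*Var(X) + Var(N)*E[X]^2
= 94*3845468 + 28*2561^2
= 361473992 + 183644188
= 5.4512e+08


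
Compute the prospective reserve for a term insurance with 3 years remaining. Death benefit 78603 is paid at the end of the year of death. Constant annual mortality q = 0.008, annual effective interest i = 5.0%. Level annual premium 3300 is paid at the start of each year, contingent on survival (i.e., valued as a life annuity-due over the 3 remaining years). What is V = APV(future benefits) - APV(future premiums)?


v = 1/(1+i) = 0.952381
APV(future benefits) per unit = sum_{k=0}^{2} k_p_x * q * v^(k+1) = 0.021618
APV(future benefits) = 78603 * 0.021618 = 1699.2244
Life annuity-due factor ä_{x:3} = sum_{k=0}^{2} k_p_x * v^k = 2.837337
APV(future premiums) = 3300 * 2.837337 = 9363.212
V = 1699.2244 - 9363.212
= -7663.9876


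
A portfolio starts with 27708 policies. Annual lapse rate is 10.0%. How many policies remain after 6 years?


remaining = initial * (1 - lapse)^years
= 27708 * (1 - 0.1)^6
= 27708 * 0.531441
= 14725.1672


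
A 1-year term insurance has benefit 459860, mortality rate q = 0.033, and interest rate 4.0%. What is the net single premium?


NSP = benefit * q * v
v = 1/(1+i) = 0.961538
NSP = 459860 * 0.033 * 0.961538
= 14591.7115


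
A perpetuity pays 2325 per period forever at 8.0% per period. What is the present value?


PV = PMT / i
= 2325 / 0.08
= 29062.5


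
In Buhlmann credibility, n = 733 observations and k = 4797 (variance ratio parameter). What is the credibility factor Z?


Z = n / (n + k)
= 733 / (733 + 4797)
= 733 / 5530
= 0.1325


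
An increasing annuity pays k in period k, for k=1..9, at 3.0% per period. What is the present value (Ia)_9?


(Ia)_n = sum_{k=1}^{n} k * v^k, v = 1/(1+i)
v = 0.970874
Sum computed term by term:
(Ia)_9 = 37.3981


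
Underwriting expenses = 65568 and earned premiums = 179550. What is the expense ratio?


Expense ratio = expenses / premiums
= 65568 / 179550
= 0.3652


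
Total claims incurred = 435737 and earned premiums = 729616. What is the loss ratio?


Loss ratio = claims / premiums
= 435737 / 729616
= 0.5972


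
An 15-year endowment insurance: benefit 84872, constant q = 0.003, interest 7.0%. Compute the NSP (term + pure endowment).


Term component = 2279.4269
Pure endowment = 15_p_x * v^15 * benefit = 0.955933 * 0.362446 * 84872 = 29405.9454
NSP = 31685.3723


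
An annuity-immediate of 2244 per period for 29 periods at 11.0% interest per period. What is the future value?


FV = PMT * ((1+i)^n - 1) / i
= 2244 * ((1.11)^29 - 1) / 0.11
= 2244 * (20.623691 - 1) / 0.11
= 400323.2883


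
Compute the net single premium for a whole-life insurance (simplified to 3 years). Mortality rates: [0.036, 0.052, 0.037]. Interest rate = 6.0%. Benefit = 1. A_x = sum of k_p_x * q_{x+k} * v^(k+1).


v = 0.943396
Year 0: k_p_x=1.0, q=0.036, term=0.033962
Year 1: k_p_x=0.964, q=0.052, term=0.044614
Year 2: k_p_x=0.913872, q=0.037, term=0.02839
A_x = 0.107


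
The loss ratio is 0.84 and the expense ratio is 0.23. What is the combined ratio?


Combined ratio = loss ratio + expense ratio
= 0.84 + 0.23
= 1.07


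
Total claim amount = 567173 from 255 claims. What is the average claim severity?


severity = total / number
= 567173 / 255
= 2224.2078


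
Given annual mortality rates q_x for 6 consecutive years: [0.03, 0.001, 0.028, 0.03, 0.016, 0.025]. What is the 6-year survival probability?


p_k = 1 - q_k for each year
Survival = product of (1 - q_k)
= 0.97 * 0.999 * 0.972 * 0.97 * 0.984 * 0.975
= 0.8765


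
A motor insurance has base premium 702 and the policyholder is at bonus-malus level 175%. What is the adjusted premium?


adjusted = base * BM_level / 100
= 702 * 175 / 100
= 702 * 1.75
= 1228.5


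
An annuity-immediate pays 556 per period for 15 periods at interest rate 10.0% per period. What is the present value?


PV = PMT * (1 - (1+i)^(-n)) / i
= 556 * (1 - (1+0.1)^(-15)) / 0.1
= 556 * (1 - 0.239392) / 0.1
= 556 * 7.60608
= 4228.9802


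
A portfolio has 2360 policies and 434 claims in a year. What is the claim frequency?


frequency = claims / policies
= 434 / 2360
= 0.1839


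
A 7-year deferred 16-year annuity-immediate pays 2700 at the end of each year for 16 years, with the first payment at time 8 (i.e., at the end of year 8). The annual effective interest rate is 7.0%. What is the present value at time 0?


PV at time 7 of the 16-year annuity-immediate:
a_n = 2700 * (1-(1+0.07)^(-16))/0.07 = 25505.9512
Discount back 7 years to time 0:
PV = 25505.9512 * (1+0.07)^(-7)
= 25505.9512 * 0.62275
= 15883.8245


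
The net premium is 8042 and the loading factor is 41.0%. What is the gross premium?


Gross = net * (1 + loading)
= 8042 * (1 + 0.41)
= 8042 * 1.41
= 11339.22


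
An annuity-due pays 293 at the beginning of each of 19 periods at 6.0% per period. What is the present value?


PV_due = PMT * (1-(1+i)^(-n))/i * (1+i)
PV_immediate = 3269.3281
PV_due = 3269.3281 * 1.06
= 3465.4878


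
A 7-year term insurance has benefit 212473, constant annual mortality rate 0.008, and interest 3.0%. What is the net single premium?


NSP = benefit * sum_{k=0}^{n-1} k_p_x * q * v^(k+1)
With constant q=0.008, v=0.970874
Sum = 0.048708
NSP = 212473 * 0.048708
= 10349.1471


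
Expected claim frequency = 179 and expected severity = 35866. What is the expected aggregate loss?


E[S] = E[N] * E[X]
= 179 * 35866
= 6.4200e+06


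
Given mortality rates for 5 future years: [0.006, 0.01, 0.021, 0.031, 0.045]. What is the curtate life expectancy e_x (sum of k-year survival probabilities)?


e_x = sum_{k=1}^{n} k_p_x
k_p_x values:
  1_p_x = 0.994
  2_p_x = 0.98406
  3_p_x = 0.963395
  4_p_x = 0.93353
  5_p_x = 0.891521
e_x = 4.7665


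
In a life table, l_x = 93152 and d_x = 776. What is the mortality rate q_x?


q_x = d_x / l_x
= 776 / 93152
= 0.0083


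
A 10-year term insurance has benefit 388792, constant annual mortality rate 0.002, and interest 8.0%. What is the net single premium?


NSP = benefit * sum_{k=0}^{n-1} k_p_x * q * v^(k+1)
With constant q=0.002, v=0.925926
Sum = 0.013317
NSP = 388792 * 0.013317
= 5177.4525


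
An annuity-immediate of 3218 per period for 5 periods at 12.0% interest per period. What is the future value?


FV = PMT * ((1+i)^n - 1) / i
= 3218 * ((1.12)^5 - 1) / 0.12
= 3218 * (1.762342 - 1) / 0.12
= 20443.4628


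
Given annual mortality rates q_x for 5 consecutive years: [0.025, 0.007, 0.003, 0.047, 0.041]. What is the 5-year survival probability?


p_k = 1 - q_k for each year
Survival = product of (1 - q_k)
= 0.975 * 0.993 * 0.997 * 0.953 * 0.959
= 0.8822


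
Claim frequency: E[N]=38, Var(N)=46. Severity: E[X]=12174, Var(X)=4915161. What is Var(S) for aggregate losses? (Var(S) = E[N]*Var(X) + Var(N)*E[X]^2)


Var(S) = E[N]*Var(X) + Var(N)*E[X]^2
= 38*4915161 + 46*12174^2
= 186776118 + 6817488696
= 7.0043e+09


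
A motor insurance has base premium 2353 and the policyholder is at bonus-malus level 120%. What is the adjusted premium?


adjusted = base * BM_level / 100
= 2353 * 120 / 100
= 2353 * 1.2
= 2823.6


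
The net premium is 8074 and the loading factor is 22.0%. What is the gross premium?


Gross = net * (1 + loading)
= 8074 * (1 + 0.22)
= 8074 * 1.22
= 9850.28


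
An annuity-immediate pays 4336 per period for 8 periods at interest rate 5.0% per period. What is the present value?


PV = PMT * (1 - (1+i)^(-n)) / i
= 4336 * (1 - (1+0.05)^(-8)) / 0.05
= 4336 * (1 - 0.676839) / 0.05
= 4336 * 6.463213
= 28024.4905


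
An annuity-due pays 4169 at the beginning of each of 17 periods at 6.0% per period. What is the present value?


PV_due = PMT * (1-(1+i)^(-n))/i * (1+i)
PV_immediate = 43679.6956
PV_due = 43679.6956 * 1.06
= 46300.4774


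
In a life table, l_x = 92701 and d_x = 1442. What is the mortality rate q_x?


q_x = d_x / l_x
= 1442 / 92701
= 0.0156


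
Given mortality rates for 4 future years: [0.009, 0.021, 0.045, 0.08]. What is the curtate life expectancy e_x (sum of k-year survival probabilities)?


e_x = sum_{k=1}^{n} k_p_x
k_p_x values:
  1_p_x = 0.991
  2_p_x = 0.970189
  3_p_x = 0.92653
  4_p_x = 0.852408
e_x = 3.7401


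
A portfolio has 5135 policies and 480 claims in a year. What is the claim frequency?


frequency = claims / policies
= 480 / 5135
= 0.0935


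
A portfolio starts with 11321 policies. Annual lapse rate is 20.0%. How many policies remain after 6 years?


remaining = initial * (1 - lapse)^years
= 11321 * (1 - 0.2)^6
= 11321 * 0.262144
= 2967.7322


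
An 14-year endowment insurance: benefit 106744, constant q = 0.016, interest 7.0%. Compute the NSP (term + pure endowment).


Term component = 13714.3261
Pure endowment = 14_p_x * v^14 * benefit = 0.797869 * 0.387817 * 106744 = 33029.4973
NSP = 46743.8234


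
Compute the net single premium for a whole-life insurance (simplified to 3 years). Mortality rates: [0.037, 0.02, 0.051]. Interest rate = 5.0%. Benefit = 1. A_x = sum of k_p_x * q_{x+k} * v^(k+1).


v = 0.952381
Year 0: k_p_x=1.0, q=0.037, term=0.035238
Year 1: k_p_x=0.963, q=0.02, term=0.017469
Year 2: k_p_x=0.94374, q=0.051, term=0.041577
A_x = 0.0943


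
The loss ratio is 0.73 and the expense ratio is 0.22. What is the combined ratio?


Combined ratio = loss ratio + expense ratio
= 0.73 + 0.22
= 0.95


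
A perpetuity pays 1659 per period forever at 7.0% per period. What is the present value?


PV = PMT / i
= 1659 / 0.07
= 23700.0


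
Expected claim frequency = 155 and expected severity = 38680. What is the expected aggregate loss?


E[S] = E[N] * E[X]
= 155 * 38680
= 5.9954e+06


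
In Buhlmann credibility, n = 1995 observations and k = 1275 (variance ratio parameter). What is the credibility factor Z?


Z = n / (n + k)
= 1995 / (1995 + 1275)
= 1995 / 3270
= 0.6101


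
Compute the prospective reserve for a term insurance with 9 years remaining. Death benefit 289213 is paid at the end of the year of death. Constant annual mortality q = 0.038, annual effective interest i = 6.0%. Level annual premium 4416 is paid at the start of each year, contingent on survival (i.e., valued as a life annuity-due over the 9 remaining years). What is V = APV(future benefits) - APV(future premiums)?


v = 1/(1+i) = 0.943396
APV(future benefits) per unit = sum_{k=0}^{8} k_p_x * q * v^(k+1) = 0.225805
APV(future benefits) = 289213 * 0.225805 = 65305.8325
Life annuity-due factor ä_{x:9} = sum_{k=0}^{8} k_p_x * v^k = 6.29878
APV(future premiums) = 4416 * 6.29878 = 27815.4117
V = 65305.8325 - 27815.4117
= 37490.4208


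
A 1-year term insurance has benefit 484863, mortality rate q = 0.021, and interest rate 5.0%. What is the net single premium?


NSP = benefit * q * v
v = 1/(1+i) = 0.952381
NSP = 484863 * 0.021 * 0.952381
= 9697.26


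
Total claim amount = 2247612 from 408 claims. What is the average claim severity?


severity = total / number
= 2247612 / 408
= 5508.8529


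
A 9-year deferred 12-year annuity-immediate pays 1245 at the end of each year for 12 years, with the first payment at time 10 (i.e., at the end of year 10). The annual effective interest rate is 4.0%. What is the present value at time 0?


PV at time 9 of the 12-year annuity-immediate:
a_n = 1245 * (1-(1+0.04)^(-12))/0.04 = 11684.4168
Discount back 9 years to time 0:
PV = 11684.4168 * (1+0.04)^(-9)
= 11684.4168 * 0.702587
= 8209.3163


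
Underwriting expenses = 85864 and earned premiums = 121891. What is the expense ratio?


Expense ratio = expenses / premiums
= 85864 / 121891
= 0.7044


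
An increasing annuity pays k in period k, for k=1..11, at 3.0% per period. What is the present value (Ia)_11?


(Ia)_n = sum_{k=1}^{n} k * v^k, v = 1/(1+i)
v = 0.970874
Sum computed term by term:
(Ia)_11 = 52.7856


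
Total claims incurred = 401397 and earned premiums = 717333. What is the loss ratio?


Loss ratio = claims / premiums
= 401397 / 717333
= 0.5596


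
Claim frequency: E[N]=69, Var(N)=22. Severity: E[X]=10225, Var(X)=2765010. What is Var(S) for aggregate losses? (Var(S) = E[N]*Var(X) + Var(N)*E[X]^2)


Var(S) = E[N]*Var(X) + Var(N)*E[X]^2
= 69*2765010 + 22*10225^2
= 190785690 + 2300113750
= 2.4909e+09


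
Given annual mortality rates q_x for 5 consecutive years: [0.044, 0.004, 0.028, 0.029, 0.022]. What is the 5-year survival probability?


p_k = 1 - q_k for each year
Survival = product of (1 - q_k)
= 0.956 * 0.996 * 0.972 * 0.971 * 0.978
= 0.8789


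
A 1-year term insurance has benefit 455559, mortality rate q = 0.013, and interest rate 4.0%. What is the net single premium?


NSP = benefit * q * v
v = 1/(1+i) = 0.961538
NSP = 455559 * 0.013 * 0.961538
= 5694.4875


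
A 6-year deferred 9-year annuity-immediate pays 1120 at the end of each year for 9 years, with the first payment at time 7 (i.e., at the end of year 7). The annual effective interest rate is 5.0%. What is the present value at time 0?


PV at time 6 of the 9-year annuity-immediate:
a_n = 1120 * (1-(1+0.05)^(-9))/0.05 = 7960.7603
Discount back 6 years to time 0:
PV = 7960.7603 * (1+0.05)^(-6)
= 7960.7603 * 0.746215
= 5940.4419


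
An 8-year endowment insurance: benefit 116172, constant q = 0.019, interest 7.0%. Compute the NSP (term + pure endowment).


Term component = 12420.0156
Pure endowment = 8_p_x * v^8 * benefit = 0.857733 * 0.582009 * 116172 = 57994.032
NSP = 70414.0476


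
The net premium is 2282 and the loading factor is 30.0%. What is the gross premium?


Gross = net * (1 + loading)
= 2282 * (1 + 0.3)
= 2282 * 1.3
= 2966.6


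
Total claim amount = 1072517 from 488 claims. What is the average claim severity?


severity = total / number
= 1072517 / 488
= 2197.7807


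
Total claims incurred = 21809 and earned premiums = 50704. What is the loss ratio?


Loss ratio = claims / premiums
= 21809 / 50704
= 0.4301


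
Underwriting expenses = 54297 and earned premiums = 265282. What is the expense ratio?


Expense ratio = expenses / premiums
= 54297 / 265282
= 0.2047


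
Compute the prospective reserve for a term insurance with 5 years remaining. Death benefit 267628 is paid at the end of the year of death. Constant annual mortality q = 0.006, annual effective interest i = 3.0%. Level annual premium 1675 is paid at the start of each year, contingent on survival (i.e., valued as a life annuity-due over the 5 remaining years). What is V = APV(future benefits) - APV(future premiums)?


v = 1/(1+i) = 0.970874
APV(future benefits) per unit = sum_{k=0}^{4} k_p_x * q * v^(k+1) = 0.02716
APV(future benefits) = 267628 * 0.02716 = 7268.8121
Life annuity-due factor ä_{x:5} = sum_{k=0}^{4} k_p_x * v^k = 4.662489
APV(future premiums) = 1675 * 4.662489 = 7809.6699
V = 7268.8121 - 7809.6699
= -540.8578


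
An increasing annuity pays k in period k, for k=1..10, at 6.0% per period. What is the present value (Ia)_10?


(Ia)_n = sum_{k=1}^{n} k * v^k, v = 1/(1+i)
v = 0.943396
Sum computed term by term:
(Ia)_10 = 36.9624


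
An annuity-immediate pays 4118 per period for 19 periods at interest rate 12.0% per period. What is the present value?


PV = PMT * (1 - (1+i)^(-n)) / i
= 4118 * (1 - (1+0.12)^(-19)) / 0.12
= 4118 * (1 - 0.116107) / 0.12
= 4118 * 7.365777
= 30332.2691


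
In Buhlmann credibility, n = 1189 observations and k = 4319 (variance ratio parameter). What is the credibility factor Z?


Z = n / (n + k)
= 1189 / (1189 + 4319)
= 1189 / 5508
= 0.2159


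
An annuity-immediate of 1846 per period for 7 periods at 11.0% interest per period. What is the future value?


FV = PMT * ((1+i)^n - 1) / i
= 1846 * ((1.11)^7 - 1) / 0.11
= 1846 * (2.07616 - 1) / 0.11
= 18059.924


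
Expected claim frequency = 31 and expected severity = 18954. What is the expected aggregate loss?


E[S] = E[N] * E[X]
= 31 * 18954
= 587574


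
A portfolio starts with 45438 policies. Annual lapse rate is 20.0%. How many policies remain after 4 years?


remaining = initial * (1 - lapse)^years
= 45438 * (1 - 0.2)^4
= 45438 * 0.4096
= 18611.4048


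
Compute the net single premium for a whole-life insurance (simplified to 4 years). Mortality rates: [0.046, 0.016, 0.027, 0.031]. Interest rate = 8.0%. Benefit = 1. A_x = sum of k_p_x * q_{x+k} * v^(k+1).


v = 0.925926
Year 0: k_p_x=1.0, q=0.046, term=0.042593
Year 1: k_p_x=0.954, q=0.016, term=0.013086
Year 2: k_p_x=0.938736, q=0.027, term=0.02012
Year 3: k_p_x=0.91339, q=0.031, term=0.020812
A_x = 0.0966


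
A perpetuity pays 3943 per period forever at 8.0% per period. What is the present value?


PV = PMT / i
= 3943 / 0.08
= 49287.5


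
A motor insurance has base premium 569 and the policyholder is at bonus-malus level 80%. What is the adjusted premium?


adjusted = base * BM_level / 100
= 569 * 80 / 100
= 569 * 0.8
= 455.2


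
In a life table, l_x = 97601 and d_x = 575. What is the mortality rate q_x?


q_x = d_x / l_x
= 575 / 97601
= 0.0059


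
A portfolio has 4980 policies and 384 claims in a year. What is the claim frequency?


frequency = claims / policies
= 384 / 4980
= 0.0771


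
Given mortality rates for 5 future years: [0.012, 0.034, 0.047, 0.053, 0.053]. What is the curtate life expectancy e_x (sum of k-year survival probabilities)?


e_x = sum_{k=1}^{n} k_p_x
k_p_x values:
  1_p_x = 0.988
  2_p_x = 0.954408
  3_p_x = 0.909551
  4_p_x = 0.861345
  5_p_x = 0.815693
e_x = 4.529


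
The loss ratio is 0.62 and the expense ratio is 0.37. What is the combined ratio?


Combined ratio = loss ratio + expense ratio
= 0.62 + 0.37
= 0.99


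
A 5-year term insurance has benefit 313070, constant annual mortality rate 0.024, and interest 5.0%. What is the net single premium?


NSP = benefit * sum_{k=0}^{n-1} k_p_x * q * v^(k+1)
With constant q=0.024, v=0.952381
Sum = 0.099273
NSP = 313070 * 0.099273
= 31079.3102


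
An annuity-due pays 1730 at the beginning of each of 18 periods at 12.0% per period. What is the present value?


PV_due = PMT * (1-(1+i)^(-n))/i * (1+i)
PV_immediate = 12541.9292
PV_due = 12541.9292 * 1.12
= 14046.9608


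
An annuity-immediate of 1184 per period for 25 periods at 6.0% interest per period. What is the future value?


FV = PMT * ((1+i)^n - 1) / i
= 1184 * ((1.06)^25 - 1) / 0.06
= 1184 * (4.291871 - 1) / 0.06
= 64959.5822


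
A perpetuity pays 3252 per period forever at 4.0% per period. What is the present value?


PV = PMT / i
= 3252 / 0.04
= 81300.0


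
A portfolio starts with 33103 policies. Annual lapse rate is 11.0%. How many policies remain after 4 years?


remaining = initial * (1 - lapse)^years
= 33103 * (1 - 0.11)^4
= 33103 * 0.627422
= 20769.564


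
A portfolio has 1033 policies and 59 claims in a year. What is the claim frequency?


frequency = claims / policies
= 59 / 1033
= 0.0571


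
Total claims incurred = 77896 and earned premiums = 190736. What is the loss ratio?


Loss ratio = claims / premiums
= 77896 / 190736
= 0.4084


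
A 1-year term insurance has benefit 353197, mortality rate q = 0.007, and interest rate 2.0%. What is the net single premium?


NSP = benefit * q * v
v = 1/(1+i) = 0.980392
NSP = 353197 * 0.007 * 0.980392
= 2423.901


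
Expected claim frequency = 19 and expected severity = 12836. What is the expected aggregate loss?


E[S] = E[N] * E[X]
= 19 * 12836
= 243884


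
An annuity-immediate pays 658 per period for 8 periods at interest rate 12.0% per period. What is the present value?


PV = PMT * (1 - (1+i)^(-n)) / i
= 658 * (1 - (1+0.12)^(-8)) / 0.12
= 658 * (1 - 0.403883) / 0.12
= 658 * 4.96764
= 3268.707


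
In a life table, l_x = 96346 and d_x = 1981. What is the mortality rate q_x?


q_x = d_x / l_x
= 1981 / 96346
= 0.0206


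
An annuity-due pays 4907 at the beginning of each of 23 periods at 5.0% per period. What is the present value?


PV_due = PMT * (1-(1+i)^(-n))/i * (1+i)
PV_immediate = 66188.432
PV_due = 66188.432 * 1.05
= 69497.8537


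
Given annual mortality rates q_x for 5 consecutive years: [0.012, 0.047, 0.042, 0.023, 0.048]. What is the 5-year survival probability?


p_k = 1 - q_k for each year
Survival = product of (1 - q_k)
= 0.988 * 0.953 * 0.958 * 0.977 * 0.952
= 0.839


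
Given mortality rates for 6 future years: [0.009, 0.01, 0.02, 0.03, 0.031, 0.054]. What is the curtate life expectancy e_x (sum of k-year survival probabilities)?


e_x = sum_{k=1}^{n} k_p_x
k_p_x values:
  1_p_x = 0.991
  2_p_x = 0.98109
  3_p_x = 0.961468
  4_p_x = 0.932624
  5_p_x = 0.903713
  6_p_x = 0.854912
e_x = 5.6248


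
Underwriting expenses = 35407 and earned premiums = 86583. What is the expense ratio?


Expense ratio = expenses / premiums
= 35407 / 86583
= 0.4089


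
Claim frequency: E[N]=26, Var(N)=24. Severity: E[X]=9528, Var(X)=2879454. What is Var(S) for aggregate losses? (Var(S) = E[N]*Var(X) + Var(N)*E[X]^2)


Var(S) = E[N]*Var(X) + Var(N)*E[X]^2
= 26*2879454 + 24*9528^2
= 74865804 + 2178786816
= 2.2537e+09


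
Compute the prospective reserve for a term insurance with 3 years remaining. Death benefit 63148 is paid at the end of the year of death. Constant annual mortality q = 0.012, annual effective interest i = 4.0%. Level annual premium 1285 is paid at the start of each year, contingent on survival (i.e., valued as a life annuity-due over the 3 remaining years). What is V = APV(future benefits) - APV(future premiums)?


v = 1/(1+i) = 0.961538
APV(future benefits) per unit = sum_{k=0}^{2} k_p_x * q * v^(k+1) = 0.032913
APV(future benefits) = 63148 * 0.032913 = 2078.4193
Life annuity-due factor ä_{x:3} = sum_{k=0}^{2} k_p_x * v^k = 2.8525
APV(future premiums) = 1285 * 2.8525 = 3665.4625
V = 2078.4193 - 3665.4625
= -1587.0432


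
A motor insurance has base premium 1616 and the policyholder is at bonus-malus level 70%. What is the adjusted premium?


adjusted = base * BM_level / 100
= 1616 * 70 / 100
= 1616 * 0.7
= 1131.2


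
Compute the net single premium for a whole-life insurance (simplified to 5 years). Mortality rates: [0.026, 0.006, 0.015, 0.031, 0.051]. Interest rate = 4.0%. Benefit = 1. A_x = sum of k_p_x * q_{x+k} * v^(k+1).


v = 0.961538
Year 0: k_p_x=1.0, q=0.026, term=0.025
Year 1: k_p_x=0.974, q=0.006, term=0.005403
Year 2: k_p_x=0.968156, q=0.015, term=0.01291
Year 3: k_p_x=0.953634, q=0.031, term=0.02527
Year 4: k_p_x=0.924071, q=0.051, term=0.038735
A_x = 0.1073


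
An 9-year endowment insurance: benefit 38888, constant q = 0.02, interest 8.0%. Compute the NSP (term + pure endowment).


Term component = 4533.7073
Pure endowment = 9_p_x * v^9 * benefit = 0.833748 * 0.500249 * 38888 = 16219.4637
NSP = 20753.171


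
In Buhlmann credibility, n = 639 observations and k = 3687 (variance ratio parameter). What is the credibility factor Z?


Z = n / (n + k)
= 639 / (639 + 3687)
= 639 / 4326
= 0.1477


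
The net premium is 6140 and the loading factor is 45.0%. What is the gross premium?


Gross = net * (1 + loading)
= 6140 * (1 + 0.45)
= 6140 * 1.45
= 8903.0


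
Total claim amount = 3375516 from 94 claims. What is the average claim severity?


severity = total / number
= 3375516 / 94
= 35909.7447


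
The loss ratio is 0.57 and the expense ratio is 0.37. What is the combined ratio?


Combined ratio = loss ratio + expense ratio
= 0.57 + 0.37
= 0.94


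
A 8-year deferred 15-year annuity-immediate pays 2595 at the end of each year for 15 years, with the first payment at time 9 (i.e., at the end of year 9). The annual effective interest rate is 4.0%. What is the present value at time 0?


PV at time 8 of the 15-year annuity-immediate:
a_n = 2595 * (1-(1+0.04)^(-15))/0.04 = 28852.2154
Discount back 8 years to time 0:
PV = 28852.2154 * (1+0.04)^(-8)
= 28852.2154 * 0.73069
= 21082.0312


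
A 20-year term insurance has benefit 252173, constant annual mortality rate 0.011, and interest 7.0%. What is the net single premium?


NSP = benefit * sum_{k=0}^{n-1} k_p_x * q * v^(k+1)
With constant q=0.011, v=0.934579
Sum = 0.107673
NSP = 252173 * 0.107673
= 27152.2821


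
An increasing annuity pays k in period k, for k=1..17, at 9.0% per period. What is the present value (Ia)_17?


(Ia)_n = sum_{k=1}^{n} k * v^k, v = 1/(1+i)
v = 0.917431
Sum computed term by term:
(Ia)_17 = 59.8257
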